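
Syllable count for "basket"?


Word: "basket"
Syllable breakdown: bas-ket
Counting: 2 parts
= 2 syllables


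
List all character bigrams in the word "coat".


Word: "coat" (length 4)
Number of bigrams = 4 - 2 + 1 = 3
  Position 0: "co"
  Position 1: "oa"
  Position 2: "at"
Bigrams = "co", "oa", "at"


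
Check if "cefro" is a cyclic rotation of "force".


Word: "force", Candidate: "cefro"
Method: check if candidate is substring of word+word
"forceforce" contains "cefro"? No
Is rotation = No


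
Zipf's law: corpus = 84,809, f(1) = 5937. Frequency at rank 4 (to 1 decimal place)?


Zipf's law: f(r) = f(1) / r
f(1) = 5937
f(4) = 5937 / 4
= 1484.3 occurrences


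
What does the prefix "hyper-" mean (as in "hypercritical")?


Prefix: hyper-
Example: hypercritical = hyper- + critical
Meaning = over / excessive


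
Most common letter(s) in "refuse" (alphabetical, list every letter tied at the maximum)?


Word: "refuse"
Letter counts:
  'e': 2
  'f': 1
  'r': 1
  's': 1
  'u': 1
Maximum count = 2
Most frequent = 'e' (2 times each)


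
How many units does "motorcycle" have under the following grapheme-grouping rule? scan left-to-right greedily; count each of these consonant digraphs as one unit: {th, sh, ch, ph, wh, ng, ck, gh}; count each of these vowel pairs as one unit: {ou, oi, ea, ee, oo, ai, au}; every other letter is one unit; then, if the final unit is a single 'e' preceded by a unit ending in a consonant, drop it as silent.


Word: "motorcycle" (10 letters)
Left-to-right scan:
  (1) 'm' (letter)
  (2) 'o' (letter)
  (3) 't' (letter)
  (4) 'o' (letter)
  (5) 'r' (letter)
  (6) 'c' (letter)
  (7) 'y' (letter)
  (8) 'c' (letter)
  (9) 'l' (letter)
  (10) 'e' (letter)
Units from scan: 10
Final unit is 'e' after a consonant -> drop as silent (-1)
Sound units = 9 units


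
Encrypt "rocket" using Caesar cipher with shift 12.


Word: "rocket"
Shift: 12
Each letter → (letter + shift) mod 26:
  'r' (17) + 12 = 3 → 'd'
  'o' (14) + 12 = 0 → 'a'
  'c' (2) + 12 = 14 → 'o'
  'k' (10) + 12 = 22 → 'w'
  'e' (4) + 12 = 16 → 'q'
  't' (19) + 12 = 5 → 'f'
Result = "daowqf"


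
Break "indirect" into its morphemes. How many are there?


Word: "indirect"
Morphemes: in- + direct
Each morpheme carries meaning
= 2 morphemes


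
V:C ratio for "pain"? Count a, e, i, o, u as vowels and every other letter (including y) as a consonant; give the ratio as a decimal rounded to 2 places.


Word: "pain"
Vowels (a,e,i,o,u): 2
Consonants: 2
Ratio = 2/2
= 1.00


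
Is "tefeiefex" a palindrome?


Word: "tefeiefex"
Reversed: "xefeiefet"
Forward == Backward? tefeiefex != xefeiefet
Palindrome = No


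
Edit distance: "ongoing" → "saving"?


Word 1: "ongoing" (length 7)
Word 2: "saving" (length 6)
One optimal edit sequence (insert/delete/substitute each cost 1):
  1. delete 'o'  (+1)
  2. substitute 'n' -> 's'  (+1)
  3. substitute 'g' -> 'a'  (+1)
  4. substitute 'o' -> 'v'  (+1)
  5. keep 'i'
  6. keep 'n'
  7. keep 'g'
Total edit operations: 4
Edit distance = 4


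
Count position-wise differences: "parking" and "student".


Comparing character by character (same length = 7):
  Pos 0: 'p' vs 's' !=
  Pos 1: 'a' vs 't' !=
  Pos 2: 'r' vs 'u' !=
  Pos 3: 'k' vs 'd' !=
  Pos 4: 'i' vs 'e' !=
  Pos 5: 'n' vs 'n' =
  Pos 6: 'g' vs 't' !=
Hamming distance = 6


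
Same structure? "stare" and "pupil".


Pattern of "stare": [0, 1, 2, 3, 4]
Pattern of "pupil": [0, 1, 0, 2, 3]
Patterns do not match
Same pattern = No


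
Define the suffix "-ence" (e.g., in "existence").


Suffix: -ence
Example: existence (exist + -ence)
Meaning = state of


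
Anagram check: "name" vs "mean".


Word 1: "name" → sorted: aemn
Word 2: "mean" → sorted: aemn
Same letters? aemn == aemn
Anagram = Yes


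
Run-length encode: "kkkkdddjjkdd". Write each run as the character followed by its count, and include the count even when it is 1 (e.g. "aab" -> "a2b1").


String: "kkkkdddjjkdd"
Scanning for consecutive runs:
  'k' x 4
  'd' x 3
  'j' x 2
  'k' x 1
  'd' x 2
RLE = "k4d3j2k1d2"


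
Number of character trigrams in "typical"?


Word: "typical" (length 7)
Number of 3-grams = length - 3 + 1 = 7 - 3 + 1
= 5


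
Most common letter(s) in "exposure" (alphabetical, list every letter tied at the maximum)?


Word: "exposure"
Letter counts:
  'e': 2
  'o': 1
  'p': 1
  'r': 1
  's': 1
  'u': 1
  'x': 1
Maximum count = 2
Most frequent = 'e' (2 times each)


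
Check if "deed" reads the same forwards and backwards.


Word: "deed"
Reversed: "deed"
Forward == Backward? deed == deed
Palindrome = Yes


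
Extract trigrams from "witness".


Word: "witness" (length 7)
Number of trigrams = 7 - 3 + 1 = 5
  Position 0: "wit"
  Position 1: "itn"
  Position 2: "tne"
  Position 3: "nes"
  Position 4: "ess"
Trigrams = "wit", "itn", "tne", "nes", "ess"


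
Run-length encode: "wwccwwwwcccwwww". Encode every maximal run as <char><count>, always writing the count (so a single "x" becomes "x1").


String: "wwccwwwwcccwwww"
Scanning for consecutive runs:
  'w' x 2
  'c' x 2
  'w' x 4
  'c' x 3
  'w' x 4
RLE = "w2c2w4c3w4"


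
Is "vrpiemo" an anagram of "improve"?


Word 1: "improve" → sorted: eimoprv
Word 2: "vrpiemo" → sorted: eimoprv
Same letters? eimoprv == eimoprv
Anagram = Yes


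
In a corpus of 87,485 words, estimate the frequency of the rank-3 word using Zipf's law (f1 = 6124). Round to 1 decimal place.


Zipf's law: f(r) = f(1) / r
f(1) = 6124
f(3) = 6124 / 3
= 2041.3 occurrences


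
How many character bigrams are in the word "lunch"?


Word: "lunch" (length 5)
Number of 2-grams = length - 2 + 1 = 5 - 2 + 1
= 4


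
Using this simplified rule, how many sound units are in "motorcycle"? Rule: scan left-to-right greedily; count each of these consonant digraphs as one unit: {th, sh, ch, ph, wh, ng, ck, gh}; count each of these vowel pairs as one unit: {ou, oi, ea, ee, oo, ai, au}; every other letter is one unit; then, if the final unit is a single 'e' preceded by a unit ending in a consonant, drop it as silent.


Word: "motorcycle" (10 letters)
Left-to-right scan:
  1. 'm' (letter)
  2. 'o' (letter)
  3. 't' (letter)
  4. 'o' (letter)
  5. 'r' (letter)
  6. 'c' (letter)
  7. 'y' (letter)
  8. 'c' (letter)
  9. 'l' (letter)
  10. 'e' (letter)
Units from scan: 10
Final unit is 'e' after a consonant -> drop as silent (-1)
Sound units = 9 units


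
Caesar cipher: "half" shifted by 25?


Word: "half"
Shift: 25
Each letter → (letter + shift) mod 26:
  'h' (7) + 25 = 6 → 'g'
  'a' (0) + 25 = 25 → 'z'
  'l' (11) + 25 = 10 → 'k'
  'f' (5) + 25 = 4 → 'e'
Result = "gzke"


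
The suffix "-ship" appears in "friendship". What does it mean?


Suffix: -ship
Example: friendship = friend + -ship
Meaning = state / position


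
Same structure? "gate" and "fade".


Pattern of "gate": [0, 1, 2, 3]
Pattern of "fade": [0, 1, 2, 3]
Patterns match
Same pattern = Yes


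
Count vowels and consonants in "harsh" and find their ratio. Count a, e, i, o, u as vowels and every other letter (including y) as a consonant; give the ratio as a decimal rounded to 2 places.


Word: "harsh"
Vowels (a,e,i,o,u): 1
Consonants: 4
Ratio = 1/4
= 0.25


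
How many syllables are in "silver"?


Word: "silver"
Syllable breakdown: sil-ver
Counting: 2 parts
= 2 syllables


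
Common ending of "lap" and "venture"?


Word 1: "lap"
Word 2: "venture"
Comparing from end:
  Pos -1: 'p' != 'e' (stop)
LCS = "" (length 0)


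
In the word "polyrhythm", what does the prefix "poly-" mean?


Prefix: poly-
Example: polyrhythm = poly- + rhythm
Meaning = many


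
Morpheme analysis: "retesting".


Word: "retesting"
Morphemes: re- / test / -ing
Each morpheme carries meaning
= 3 morphemes


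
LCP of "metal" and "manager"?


Word 1: "metal"
Word 2: "manager"
Comparing from start:
  Pos 0: 'm' == 'm'
  Pos 1: 'e' != 'a' (stop)
LCP = "m" (length 1)


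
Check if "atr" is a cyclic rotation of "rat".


Word: "rat", Candidate: "atr"
Method: check if candidate is substring of word+word
"ratrat" contains "atr"? Yes
Is rotation = Yes


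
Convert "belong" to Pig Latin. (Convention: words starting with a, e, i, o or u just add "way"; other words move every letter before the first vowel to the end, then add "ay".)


Word: "belong"
Starts with consonant(s) → move to end, add 'ay'
Consonant cluster: "b"
Pig Latin = "elongbay"


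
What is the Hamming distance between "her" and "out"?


Comparing character by character (same length = 3):
  Pos 0: 'h' vs 'o' !=
  Pos 1: 'e' vs 'u' !=
  Pos 2: 'r' vs 't' !=
Hamming distance = 3


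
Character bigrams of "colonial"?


Word: "colonial" (length 8)
Number of bigrams = 8 - 2 + 1 = 7
  Position 0: "co"
  Position 1: "ol"
  Position 2: "lo"
  Position 3: "on"
  Position 4: "ni"
  Position 5: "ia"
  Position 6: "al"
Bigrams = "co", "ol", "lo", "on", "ni", "ia", "al"


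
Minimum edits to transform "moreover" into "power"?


Word 1: "moreover" (length 8)
Word 2: "power" (length 5)
One optimal edit sequence (insert/delete/substitute each cost 1):
  1. delete 'm'  (+1)
  2. delete 'o'  (+1)
  3. delete 'r'  (+1)
  4. substitute 'e' -> 'p'  (+1)
  5. keep 'o'
  6. substitute 'v' -> 'w'  (+1)
  7. keep 'e'
  8. keep 'r'
Total edit operations: 5
Edit distance = 5


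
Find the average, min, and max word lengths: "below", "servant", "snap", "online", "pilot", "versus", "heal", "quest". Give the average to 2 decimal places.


Lengths: "below"=5, "servant"=7, "snap"=4, "online"=6, "pilot"=5, "versus"=6, "heal"=4, "quest"=5
Sum = 42, Count = 8
Average = 42/8 = 5.25
= avg=5.25, min=4, max=7


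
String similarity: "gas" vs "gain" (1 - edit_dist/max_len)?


Word 1: "gas" (length 3)
Word 2: "gain" (length 4)
One optimal edit sequence:
  1. keep 'g'
  2. keep 'a'
  3. insert 'i'  (+1)
  4. substitute 's' -> 'n'  (+1)
Edit distance = 2
Max length = max(3, 4) = 4
Similarity = 1 - 2/4
= 0.5000


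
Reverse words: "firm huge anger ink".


Original: "firm huge anger ink"
Words (1..n): firm | huge | anger | ink
Reversed (n..1): ink | anger | huge | firm
Result = "ink anger huge firm"


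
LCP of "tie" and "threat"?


Word 1: "tie"
Word 2: "threat"
Comparing from start:
  Pos 0: 't' == 't'
  Pos 1: 'i' != 'h' (stop)
LCP = "t" (length 1)


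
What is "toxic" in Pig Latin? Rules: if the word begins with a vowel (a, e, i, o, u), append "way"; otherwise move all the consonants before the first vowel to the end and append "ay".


Word: "toxic"
Starts with consonant(s) → move to end, add 'ay'
Consonant cluster: "t"
Pig Latin = "oxictay"


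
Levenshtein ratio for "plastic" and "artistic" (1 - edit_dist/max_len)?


Word 1: "plastic" (length 7)
Word 2: "artistic" (length 8)
One optimal edit sequence:
  1. insert 'a'  (+1)
  2. substitute 'p' -> 'r'  (+1)
  3. substitute 'l' -> 't'  (+1)
  4. substitute 'a' -> 'i'  (+1)
  5. keep 's'
  6. keep 't'
  7. keep 'i'
  8. keep 'c'
Edit distance = 4
Max length = max(7, 8) = 8
Similarity = 1 - 4/8
= 0.5000


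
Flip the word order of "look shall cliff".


Original: "look shall cliff"
Words (1..n): look | shall | cliff
Reversed (n..1): cliff | shall | look
Result = "cliff shall look"


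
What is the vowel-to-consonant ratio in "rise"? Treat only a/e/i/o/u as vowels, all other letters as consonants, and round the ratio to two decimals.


Word: "rise"
Vowels (a,e,i,o,u): 2
Consonants: 2
Ratio = 2/2
= 1.00


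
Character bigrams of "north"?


Word: "north" (length 5)
Number of bigrams = 5 - 2 + 1 = 4
  Position 0: "no"
  Position 1: "or"
  Position 2: "rt"
  Position 3: "th"
Bigrams = "no", "or", "rt", "th"


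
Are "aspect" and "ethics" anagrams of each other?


Word 1: "aspect" → sorted: acepst
Word 2: "ethics" → sorted: cehist
Same letters? acepst != cehist
Anagram = No


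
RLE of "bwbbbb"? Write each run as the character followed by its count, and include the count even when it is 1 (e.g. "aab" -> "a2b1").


String: "bwbbbb"
Scanning for consecutive runs:
  'b' x 1
  'w' x 1
  'b' x 4
RLE = "b1w1b4"


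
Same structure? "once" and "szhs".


Pattern of "once": [0, 1, 2, 3]
Pattern of "szhs": [0, 1, 2, 0]
Patterns do not match
Same pattern = No


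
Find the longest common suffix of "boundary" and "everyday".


Word 1: "boundary"
Word 2: "everyday"
Comparing from end:
  Pos -1: 'y' == 'y'
  Pos -2: 'r' != 'a' (stop)
LCS = "y" (length 1)


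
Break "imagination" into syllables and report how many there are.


Word: "imagination"
Syllable breakdown: i · mag · i · na · tion
Counting: 5 parts
= 5 syllables


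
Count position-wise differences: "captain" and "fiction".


Comparing character by character (same length = 7):
  Pos 0: 'c' vs 'f' !=
  Pos 1: 'a' vs 'i' !=
  Pos 2: 'p' vs 'c' !=
  Pos 3: 't' vs 't' =
  Pos 4: 'a' vs 'i' !=
  Pos 5: 'i' vs 'o' !=
  Pos 6: 'n' vs 'n' =
Hamming distance = 5


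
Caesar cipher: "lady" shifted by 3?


Word: "lady"
Shift: 3
Each letter → (letter + shift) mod 26:
  'l' (11) + 3 = 14 → 'o'
  'a' (0) + 3 = 3 → 'd'
  'd' (3) + 3 = 6 → 'g'
  'y' (24) + 3 = 1 → 'b'
Result = "odgb"


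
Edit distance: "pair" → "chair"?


Word 1: "pair" (length 4)
Word 2: "chair" (length 5)
One optimal edit sequence (insert/delete/substitute each cost 1):
  1. insert 'c'  (+1)
  2. substitute 'p' -> 'h'  (+1)
  3. keep 'a'
  4. keep 'i'
  5. keep 'r'
Total edit operations: 2
Edit distance = 2


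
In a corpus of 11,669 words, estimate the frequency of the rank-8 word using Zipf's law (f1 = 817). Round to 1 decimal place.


Zipf's law: f(r) = f(1) / r
f(1) = 817
f(8) = 817 / 8
= 102.1 occurrences


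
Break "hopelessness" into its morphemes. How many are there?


Word: "hopelessness"
Morphemes: hope / -less / -ness
Each morpheme carries meaning
= 3 morphemes


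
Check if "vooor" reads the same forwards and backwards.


Word: "vooor"
Reversed: "rooov"
Forward == Backward? vooor != rooov
Palindrome = No


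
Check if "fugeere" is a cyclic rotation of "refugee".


Word: "refugee", Candidate: "fugeere"
Method: check if candidate is substring of word+word
"refugeerefugee" contains "fugeere"? Yes
Is rotation = Yes


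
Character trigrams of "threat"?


Word: "threat" (length 6)
Number of trigrams = 6 - 3 + 1 = 4
  Position 0: "thr"
  Position 1: "hre"
  Position 2: "rea"
  Position 3: "eat"
Trigrams = "thr", "hre", "rea", "eat"


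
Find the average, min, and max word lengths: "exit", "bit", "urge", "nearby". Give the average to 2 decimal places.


Lengths: "exit"=4, "bit"=3, "urge"=4, "nearby"=6
Sum = 17, Count = 4
Average = 17/4 = 4.25
= avg=4.25, min=3, max=6


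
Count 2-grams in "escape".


Word: "escape" (length 6)
Number of 2-grams = length - 2 + 1 = 6 - 2 + 1
= 5


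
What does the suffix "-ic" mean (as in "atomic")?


Suffix: -ic
Example: atomic = atom + -ic
Meaning = relating to


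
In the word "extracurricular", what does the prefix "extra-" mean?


Prefix: extra-
Example: extracurricular = extra- + curricular
Meaning = beyond


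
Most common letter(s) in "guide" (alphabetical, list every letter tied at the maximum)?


Word: "guide"
Letter counts:
  'd': 1
  'e': 1
  'g': 1
  'i': 1
  'u': 1
Maximum count = 1
Most frequent = 'd', 'e', 'g', 'i', 'u' (1 time each)


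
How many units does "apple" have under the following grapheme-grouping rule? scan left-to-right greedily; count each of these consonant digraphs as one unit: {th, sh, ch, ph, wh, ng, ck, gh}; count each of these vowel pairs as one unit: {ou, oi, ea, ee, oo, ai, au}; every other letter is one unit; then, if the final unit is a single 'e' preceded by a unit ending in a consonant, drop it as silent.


Word: "apple" (5 letters)
Left-to-right scan:
  (1) 'a' (letter)
  (2) 'p' (letter)
  (3) 'p' (letter)
  (4) 'l' (letter)
  (5) 'e' (letter)
Units from scan: 5
Final unit is 'e' after a consonant -> drop as silent (-1)
Sound units = 4 units


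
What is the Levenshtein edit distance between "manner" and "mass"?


Word 1: "manner" (length 6)
Word 2: "mass" (length 4)
One optimal edit sequence (insert/delete/substitute each cost 1):
  1. keep 'm'
  2. keep 'a'
  3. delete 'n'  (+1)
  4. delete 'n'  (+1)
  5. substitute 'e' -> 's'  (+1)
  6. substitute 'r' -> 's'  (+1)
Total edit operations: 4
Edit distance = 4


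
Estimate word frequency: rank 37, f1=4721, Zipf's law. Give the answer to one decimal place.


Zipf's law: f(r) = f(1) / r
f(1) = 4721
f(37) = 4721 / 37
= 127.6 occurrences


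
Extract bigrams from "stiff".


Word: "stiff" (length 5)
Number of bigrams = 5 - 2 + 1 = 4
  Position 0: "st"
  Position 1: "ti"
  Position 2: "if"
  Position 3: "ff"
Bigrams = "st", "ti", "if", "ff"


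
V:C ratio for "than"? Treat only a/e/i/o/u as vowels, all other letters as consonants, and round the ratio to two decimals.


Word: "than"
Vowels (a,e,i,o,u): 1
Consonants: 3
Ratio = 1/3
= 0.33


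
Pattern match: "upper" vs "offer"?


Pattern of "upper": [0, 1, 1, 2, 3]
Pattern of "offer": [0, 1, 1, 2, 3]
Patterns match
Same pattern = Yes


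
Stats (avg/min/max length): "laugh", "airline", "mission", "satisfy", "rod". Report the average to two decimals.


Lengths: "laugh"=5, "airline"=7, "mission"=7, "satisfy"=7, "rod"=3
Sum = 29, Count = 5
Average = 29/5 = 5.80
= avg=5.80, min=3, max=7


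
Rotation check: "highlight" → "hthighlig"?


Word: "highlight", Candidate: "hthighlig"
Method: check if candidate is substring of word+word
"highlighthighlight" contains "hthighlig"? Yes
Is rotation = Yes


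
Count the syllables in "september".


Word: "september"
Syllable breakdown: sep-tem-ber
Counting: 3 parts
= 3 syllables


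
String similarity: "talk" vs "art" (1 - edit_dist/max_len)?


Word 1: "talk" (length 4)
Word 2: "art" (length 3)
One optimal edit sequence:
  1. delete 't'  (+1)
  2. keep 'a'
  3. substitute 'l' -> 'r'  (+1)
  4. substitute 'k' -> 't'  (+1)
Edit distance = 3
Max length = max(4, 3) = 4
Similarity = 1 - 3/4
= 0.2500


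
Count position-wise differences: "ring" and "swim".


Comparing character by character (same length = 4):
  Pos 0: 'r' vs 's' !=
  Pos 1: 'i' vs 'w' !=
  Pos 2: 'n' vs 'i' !=
  Pos 3: 'g' vs 'm' !=
Hamming distance = 4


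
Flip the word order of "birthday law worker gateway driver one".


Original: "birthday law worker gateway driver one"
Words (1..n): birthday | law | worker | gateway | driver | one
Reversed (n..1): one | driver | gateway | worker | law | birthday
Result = "one driver gateway worker law birthday"


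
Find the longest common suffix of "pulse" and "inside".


Word 1: "pulse"
Word 2: "inside"
Comparing from end:
  Pos -1: 'e' == 'e'
  Pos -2: 's' != 'd' (stop)
LCS = "e" (length 1)


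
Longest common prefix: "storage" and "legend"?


Word 1: "storage"
Word 2: "legend"
Comparing from start:
  Pos 0: 's' != 'l' (stop)
LCP = "" (length 0)


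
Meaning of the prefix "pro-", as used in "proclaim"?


Prefix: pro-
Example: proclaim (pro- + claim)
Meaning = forward / in favor of


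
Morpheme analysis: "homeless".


Word: "homeless"
Morphemes: home | -less
Each morpheme carries meaning
= 2 morphemes


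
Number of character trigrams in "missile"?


Word: "missile" (length 7)
Number of 3-grams = length - 3 + 1 = 7 - 3 + 1
= 5


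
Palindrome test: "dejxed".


Word: "dejxed"
Reversed: "dexjed"
Forward == Backward? dejxed != dexjed
Palindrome = No


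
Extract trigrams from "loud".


Word: "loud" (length 4)
Number of trigrams = 4 - 3 + 1 = 2
  Position 0: "lou"
  Position 1: "oud"
Trigrams = "lou", "oud"


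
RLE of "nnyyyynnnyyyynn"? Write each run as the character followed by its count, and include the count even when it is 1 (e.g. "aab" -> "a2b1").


String: "nnyyyynnnyyyynn"
Scanning for consecutive runs:
  'n' x 2
  'y' x 4
  'n' x 3
  'y' x 4
  'n' x 2
RLE = "n2y4n3y4n2"


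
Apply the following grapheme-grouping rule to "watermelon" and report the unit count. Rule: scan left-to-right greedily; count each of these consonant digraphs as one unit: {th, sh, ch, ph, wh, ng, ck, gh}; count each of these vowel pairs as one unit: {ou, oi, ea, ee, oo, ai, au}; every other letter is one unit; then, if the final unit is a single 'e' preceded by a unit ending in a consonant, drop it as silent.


Word: "watermelon" (10 letters)
Left-to-right scan:
  1. 'w' (letter)
  2. 'a' (letter)
  3. 't' (letter)
  4. 'e' (letter)
  5. 'r' (letter)
  6. 'm' (letter)
  7. 'e' (letter)
  8. 'l' (letter)
  9. 'o' (letter)
  10. 'n' (letter)
Units from scan: 10
Sound units = 10 units


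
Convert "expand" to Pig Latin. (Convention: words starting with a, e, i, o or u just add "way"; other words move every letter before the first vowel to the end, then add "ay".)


Word: "expand"
Starts with vowel → add 'way'
Pig Latin = "expandway"


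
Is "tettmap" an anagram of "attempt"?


Word 1: "attempt" → sorted: aempttt
Word 2: "tettmap" → sorted: aempttt
Same letters? aempttt == aempttt
Anagram = Yes


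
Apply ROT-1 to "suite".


Word: "suite"
Shift: 1
Each letter → (letter + shift) mod 26:
  's' (18) + 1 = 19 → 't'
  'u' (20) + 1 = 21 → 'v'
  'i' (8) + 1 = 9 → 'j'
  't' (19) + 1 = 20 → 'u'
  'e' (4) + 1 = 5 → 'f'
Result = "tvjuf"


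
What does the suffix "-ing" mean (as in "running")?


Suffix: -ing
As in: running -> run + -ing, with a spelling change
Meaning = present participle


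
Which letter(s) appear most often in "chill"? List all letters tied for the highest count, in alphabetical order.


Word: "chill"
Letter counts:
  'c': 1
  'h': 1
  'i': 1
  'l': 2
Maximum count = 2
Most frequent = 'l' (2 times each)


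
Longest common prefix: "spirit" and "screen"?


Word 1: "spirit"
Word 2: "screen"
Comparing from start:
  Pos 0: 's' == 's'
  Pos 1: 'p' != 'c' (stop)
LCP = "s" (length 1)


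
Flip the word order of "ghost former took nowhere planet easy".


Original: "ghost former took nowhere planet easy"
Words (1..n): ghost | former | took | nowhere | planet | easy
Reversed (n..1): easy | planet | nowhere | took | former | ghost
Result = "easy planet nowhere took former ghost"


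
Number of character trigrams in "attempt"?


Word: "attempt" (length 7)
Number of 3-grams = length - 3 + 1 = 7 - 3 + 1
= 5


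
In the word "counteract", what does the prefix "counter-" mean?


Prefix: counter-
Example: counteract (counter- + act)
Meaning = against / opposite


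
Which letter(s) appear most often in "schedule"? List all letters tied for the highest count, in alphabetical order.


Word: "schedule"
Letter counts:
  'c': 1
  'd': 1
  'e': 2
  'h': 1
  'l': 1
  's': 1
  'u': 1
Maximum count = 2
Most frequent = 'e' (2 times each)


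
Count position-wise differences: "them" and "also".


Comparing character by character (same length = 4):
  Pos 0: 't' vs 'a' !=
  Pos 1: 'h' vs 'l' !=
  Pos 2: 'e' vs 's' !=
  Pos 3: 'm' vs 'o' !=
Hamming distance = 4


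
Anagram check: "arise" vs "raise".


Word 1: "arise" → sorted: aeirs
Word 2: "raise" → sorted: aeirs
Same letters? aeirs == aeirs
Anagram = Yes


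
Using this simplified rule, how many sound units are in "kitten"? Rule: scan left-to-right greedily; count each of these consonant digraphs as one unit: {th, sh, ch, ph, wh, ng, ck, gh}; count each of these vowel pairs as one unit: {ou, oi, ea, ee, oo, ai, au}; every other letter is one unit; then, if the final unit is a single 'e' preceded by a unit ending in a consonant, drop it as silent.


Word: "kitten" (6 letters)
Left-to-right scan:
  1. 'k' (letter)
  2. 'i' (letter)
  3. 't' (letter)
  4. 't' (letter)
  5. 'e' (letter)
  6. 'n' (letter)
Units from scan: 6
Sound units = 6 units


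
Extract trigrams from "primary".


Word: "primary" (length 7)
Number of trigrams = 7 - 3 + 1 = 5
  Position 0: "pri"
  Position 1: "rim"
  Position 2: "ima"
  Position 3: "mar"
  Position 4: "ary"
Trigrams = "pri", "rim", "ima", "mar", "ary"


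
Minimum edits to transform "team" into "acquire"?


Word 1: "team" (length 4)
Word 2: "acquire" (length 7)
One optimal edit sequence (insert/delete/substitute each cost 1):
  1. insert 'a'  (+1)
  2. insert 'c'  (+1)
  3. insert 'q'  (+1)
  4. substitute 't' -> 'u'  (+1)
  5. substitute 'e' -> 'i'  (+1)
  6. substitute 'a' -> 'r'  (+1)
  7. substitute 'm' -> 'e'  (+1)
Total edit operations: 7
Edit distance = 7


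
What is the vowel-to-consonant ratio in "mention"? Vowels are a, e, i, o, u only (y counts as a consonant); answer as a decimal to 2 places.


Word: "mention"
Vowels (a,e,i,o,u): 3
Consonants: 4
Ratio = 3/4
= 0.75


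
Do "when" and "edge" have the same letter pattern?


Pattern of "when": [0, 1, 2, 3]
Pattern of "edge": [0, 1, 2, 0]
Patterns do not match
Same pattern = No


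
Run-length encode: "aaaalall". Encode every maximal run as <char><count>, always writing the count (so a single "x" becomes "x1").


String: "aaaalall"
Scanning for consecutive runs:
  'a' x 4
  'l' x 1
  'a' x 1
  'l' x 2
RLE = "a4l1a1l2"


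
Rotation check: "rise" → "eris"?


Word: "rise", Candidate: "eris"
Method: check if candidate is substring of word+word
"riserise" contains "eris"? Yes
Is rotation = Yes


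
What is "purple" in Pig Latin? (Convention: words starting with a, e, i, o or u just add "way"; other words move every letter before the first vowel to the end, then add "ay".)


Word: "purple"
Starts with consonant(s) → move to end, add 'ay'
Consonant cluster: "p"
Pig Latin = "urplepay"


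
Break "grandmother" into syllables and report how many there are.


Word: "grandmother"
Syllable breakdown: grand | moth | er
Counting: 3 parts
= 3 syllables


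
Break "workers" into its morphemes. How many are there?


Word: "workers"
Morphemes: work + -er + -s
Each morpheme carries meaning
= 3 morphemes


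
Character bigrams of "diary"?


Word: "diary" (length 5)
Number of bigrams = 5 - 2 + 1 = 4
  Position 0: "di"
  Position 1: "ia"
  Position 2: "ar"
  Position 3: "ry"
Bigrams = "di", "ia", "ar", "ry"


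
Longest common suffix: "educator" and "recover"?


Word 1: "educator"
Word 2: "recover"
Comparing from end:
  Pos -1: 'r' == 'r'
  Pos -2: 'o' != 'e' (stop)
LCS = "r" (length 1)


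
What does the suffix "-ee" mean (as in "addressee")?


Suffix: -ee
As in: addressee -> address + -ee
Meaning = one who receives


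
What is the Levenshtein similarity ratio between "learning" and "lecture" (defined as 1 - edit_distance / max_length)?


Word 1: "learning" (length 8)
Word 2: "lecture" (length 7)
One optimal edit sequence:
  1. keep 'l'
  2. keep 'e'
  3. delete 'a'  (+1)
  4. substitute 'r' -> 'c'  (+1)
  5. substitute 'n' -> 't'  (+1)
  6. substitute 'i' -> 'u'  (+1)
  7. substitute 'n' -> 'r'  (+1)
  8. substitute 'g' -> 'e'  (+1)
Edit distance = 6
Max length = max(8, 7) = 8
Similarity = 1 - 6/8
= 0.2500


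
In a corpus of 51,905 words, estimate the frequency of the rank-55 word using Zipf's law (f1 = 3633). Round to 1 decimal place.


Zipf's law: f(r) = f(1) / r
f(1) = 3633
f(55) = 3633 / 55
= 66.1 occurrences


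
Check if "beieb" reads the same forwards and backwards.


Word: "beieb"
Reversed: "beieb"
Forward == Backward? beieb == beieb
Palindrome = Yes


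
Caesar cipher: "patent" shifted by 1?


Word: "patent"
Shift: 1
Each letter → (letter + shift) mod 26:
  'p' (15) + 1 = 16 → 'q'
  'a' (0) + 1 = 1 → 'b'
  't' (19) + 1 = 20 → 'u'
  'e' (4) + 1 = 5 → 'f'
  'n' (13) + 1 = 14 → 'o'
  't' (19) + 1 = 20 → 'u'
Result = "qbufou"


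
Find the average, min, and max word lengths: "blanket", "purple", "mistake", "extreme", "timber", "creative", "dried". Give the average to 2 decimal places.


Lengths: "blanket"=7, "purple"=6, "mistake"=7, "extreme"=7, "timber"=6, "creative"=8, "dried"=5
Sum = 46, Count = 7
Average = 46/7 = 6.57
= avg=6.57, min=5, max=8


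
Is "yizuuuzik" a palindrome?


Word: "yizuuuzik"
Reversed: "kizuuuziy"
Forward == Backward? yizuuuzik != kizuuuziy
Palindrome = No


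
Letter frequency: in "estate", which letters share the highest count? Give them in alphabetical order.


Word: "estate"
Letter counts:
  'a': 1
  'e': 2
  's': 1
  't': 2
Maximum count = 2
Most frequent = 'e', 't' (2 times each)


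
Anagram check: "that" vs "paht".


Word 1: "that" → sorted: ahtt
Word 2: "paht" → sorted: ahpt
Same letters? ahtt != ahpt
Anagram = No


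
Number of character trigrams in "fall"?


Word: "fall" (length 4)
Number of 3-grams = length - 3 + 1 = 4 - 3 + 1
= 2


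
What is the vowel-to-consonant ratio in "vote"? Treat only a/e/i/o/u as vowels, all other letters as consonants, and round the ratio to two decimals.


Word: "vote"
Vowels (a,e,i,o,u): 2
Consonants: 2
Ratio = 2/2
= 1.00


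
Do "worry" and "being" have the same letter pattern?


Pattern of "worry": [0, 1, 2, 2, 3]
Pattern of "being": [0, 1, 2, 3, 4]
Patterns do not match
Same pattern = No


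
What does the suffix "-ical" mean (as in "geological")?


Suffix: -ical
Example: geological (geology + -ical, with a spelling change)
Meaning = relating to


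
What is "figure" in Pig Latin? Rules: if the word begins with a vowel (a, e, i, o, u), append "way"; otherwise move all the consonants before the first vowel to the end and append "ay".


Word: "figure"
Starts with consonant(s) → move to end, add 'ay'
Consonant cluster: "f"
Pig Latin = "igurefay"


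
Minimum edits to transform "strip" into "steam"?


Word 1: "strip" (length 5)
Word 2: "steam" (length 5)
One optimal edit sequence (insert/delete/substitute each cost 1):
  1. keep 's'
  2. keep 't'
  3. substitute 'r' -> 'e'  (+1)
  4. substitute 'i' -> 'a'  (+1)
  5. substitute 'p' -> 'm'  (+1)
Total edit operations: 3
Edit distance = 3


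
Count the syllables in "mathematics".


Word: "mathematics"
Syllable breakdown: math · e · mat · ics
Counting: 4 parts
= 4 syllables


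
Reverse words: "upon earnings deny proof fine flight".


Original: "upon earnings deny proof fine flight"
Words (1..n): upon | earnings | deny | proof | fine | flight
Reversed (n..1): flight | fine | proof | deny | earnings | upon
Result = "flight fine proof deny earnings upon"


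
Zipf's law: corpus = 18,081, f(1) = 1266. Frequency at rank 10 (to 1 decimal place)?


Zipf's law: f(r) = f(1) / r
f(1) = 1266
f(10) = 1266 / 10
= 126.6 occurrences


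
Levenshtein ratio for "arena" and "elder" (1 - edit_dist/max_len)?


Word 1: "arena" (length 5)
Word 2: "elder" (length 5)
One optimal edit sequence:
  1. substitute 'a' -> 'e'  (+1)
  2. substitute 'r' -> 'l'  (+1)
  3. substitute 'e' -> 'd'  (+1)
  4. substitute 'n' -> 'e'  (+1)
  5. substitute 'a' -> 'r'  (+1)
Edit distance = 5
Max length = max(5, 5) = 5
Similarity = 1 - 5/5
= 0.0000


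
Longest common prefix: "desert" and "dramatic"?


Word 1: "desert"
Word 2: "dramatic"
Comparing from start:
  Pos 0: 'd' == 'd'
  Pos 1: 'e' != 'r' (stop)
LCP = "d" (length 1)


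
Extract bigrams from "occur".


Word: "occur" (length 5)
Number of bigrams = 5 - 2 + 1 = 4
  Position 0: "oc"
  Position 1: "cc"
  Position 2: "cu"
  Position 3: "ur"
Bigrams = "oc", "cc", "cu", "ur"


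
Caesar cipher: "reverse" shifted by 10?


Word: "reverse"
Shift: 10
Each letter → (letter + shift) mod 26:
  'r' (17) + 10 = 1 → 'b'
  'e' (4) + 10 = 14 → 'o'
  'v' (21) + 10 = 5 → 'f'
  'e' (4) + 10 = 14 → 'o'
  'r' (17) + 10 = 1 → 'b'
  's' (18) + 10 = 2 → 'c'
  'e' (4) + 10 = 14 → 'o'
Result = "bofobco"


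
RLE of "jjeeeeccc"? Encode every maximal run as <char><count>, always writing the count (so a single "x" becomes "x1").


String: "jjeeeeccc"
Scanning for consecutive runs:
  'j' x 2
  'e' x 4
  'c' x 3
RLE = "j2e4c3"


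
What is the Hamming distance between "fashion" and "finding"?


Comparing character by character (same length = 7):
  Pos 0: 'f' vs 'f' =
  Pos 1: 'a' vs 'i' !=
  Pos 2: 's' vs 'n' !=
  Pos 3: 'h' vs 'd' !=
  Pos 4: 'i' vs 'i' =
  Pos 5: 'o' vs 'n' !=
  Pos 6: 'n' vs 'g' !=
Hamming distance = 5


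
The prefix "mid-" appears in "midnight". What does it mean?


Prefix: mid-
Example: midnight (mid- + night)
Meaning = middle


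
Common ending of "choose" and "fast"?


Word 1: "choose"
Word 2: "fast"
Comparing from end:
  Pos -1: 'e' != 't' (stop)
LCS = "" (length 0)


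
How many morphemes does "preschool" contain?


Word: "preschool"
Morphemes: pre- + school
Each morpheme carries meaning
= 2 morphemes


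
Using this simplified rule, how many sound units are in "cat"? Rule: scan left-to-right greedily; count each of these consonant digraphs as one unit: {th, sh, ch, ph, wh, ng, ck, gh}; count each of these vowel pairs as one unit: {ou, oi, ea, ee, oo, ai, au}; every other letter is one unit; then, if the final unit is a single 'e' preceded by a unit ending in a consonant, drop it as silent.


Word: "cat" (3 letters)
Left-to-right scan:
  [1] 'c' (letter)
  [2] 'a' (letter)
  [3] 't' (letter)
Units from scan: 3
Sound units = 3 units


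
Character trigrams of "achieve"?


Word: "achieve" (length 7)
Number of trigrams = 7 - 3 + 1 = 5
  Position 0: "ach"
  Position 1: "chi"
  Position 2: "hie"
  Position 3: "iev"
  Position 4: "eve"
Trigrams = "ach", "chi", "hie", "iev", "eve"


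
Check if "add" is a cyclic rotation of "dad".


Word: "dad", Candidate: "add"
Method: check if candidate is substring of word+word
"daddad" contains "add"? Yes
Is rotation = Yes


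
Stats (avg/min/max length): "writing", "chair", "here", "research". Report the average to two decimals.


Lengths: "writing"=7, "chair"=5, "here"=4, "research"=8
Sum = 24, Count = 4
Average = 24/4 = 6.00
= avg=6.00, min=4, max=8


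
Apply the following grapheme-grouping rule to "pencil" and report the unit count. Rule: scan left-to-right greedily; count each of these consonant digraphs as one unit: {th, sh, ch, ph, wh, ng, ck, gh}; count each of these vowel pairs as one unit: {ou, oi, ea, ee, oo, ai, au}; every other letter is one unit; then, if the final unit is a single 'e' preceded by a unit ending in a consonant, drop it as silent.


Word: "pencil" (6 letters)
Left-to-right scan:
  1. 'p' (letter)
  2. 'e' (letter)
  3. 'n' (letter)
  4. 'c' (letter)
  5. 'i' (letter)
  6. 'l' (letter)
Units from scan: 6
Sound units = 6 units


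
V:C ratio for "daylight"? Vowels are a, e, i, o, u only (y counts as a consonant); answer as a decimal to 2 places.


Word: "daylight"
Vowels (a,e,i,o,u): 2
Consonants: 6
Ratio = 2/6
= 0.33


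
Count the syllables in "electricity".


Word: "electricity"
Syllable breakdown: e-lec-tric-i-ty
Counting: 5 parts
= 5 syllables


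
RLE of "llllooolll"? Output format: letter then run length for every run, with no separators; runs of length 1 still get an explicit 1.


String: "llllooolll"
Scanning for consecutive runs:
  'l' x 4
  'o' x 3
  'l' x 3
RLE = "l4o3l3"


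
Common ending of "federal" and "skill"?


Word 1: "federal"
Word 2: "skill"
Comparing from end:
  Pos -1: 'l' == 'l'
  Pos -2: 'a' != 'l' (stop)
LCS = "l" (length 1)


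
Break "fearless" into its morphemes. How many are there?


Word: "fearless"
Morphemes: fear / -less
Each morpheme carries meaning
= 2 morphemes


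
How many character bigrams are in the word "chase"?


Word: "chase" (length 5)
Number of 2-grams = length - 2 + 1 = 5 - 2 + 1
= 4


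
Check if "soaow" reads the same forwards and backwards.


Word: "soaow"
Reversed: "woaos"
Forward == Backward? soaow != woaos
Palindrome = No


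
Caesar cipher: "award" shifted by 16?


Word: "award"
Shift: 16
Each letter → (letter + shift) mod 26:
  'a' (0) + 16 = 16 → 'q'
  'w' (22) + 16 = 12 → 'm'
  'a' (0) + 16 = 16 → 'q'
  'r' (17) + 16 = 7 → 'h'
  'd' (3) + 16 = 19 → 't'
Result = "qmqht"


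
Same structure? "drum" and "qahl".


Pattern of "drum": [0, 1, 2, 3]
Pattern of "qahl": [0, 1, 2, 3]
Patterns match
Same pattern = Yes


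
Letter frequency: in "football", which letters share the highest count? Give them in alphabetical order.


Word: "football"
Letter counts:
  'a': 1
  'b': 1
  'f': 1
  'l': 2
  'o': 2
  't': 1
Maximum count = 2
Most frequent = 'l', 'o' (2 times each)


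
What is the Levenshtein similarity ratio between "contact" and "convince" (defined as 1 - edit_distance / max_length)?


Word 1: "contact" (length 7)
Word 2: "convince" (length 8)
One optimal edit sequence:
  1. keep 'c'
  2. keep 'o'
  3. keep 'n'
  4. insert 'v'  (+1)
  5. substitute 't' -> 'i'  (+1)
  6. substitute 'a' -> 'n'  (+1)
  7. keep 'c'
  8. substitute 't' -> 'e'  (+1)
Edit distance = 4
Max length = max(7, 8) = 8
Similarity = 1 - 4/8
= 0.5000


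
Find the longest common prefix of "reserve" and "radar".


Word 1: "reserve"
Word 2: "radar"
Comparing from start:
  Pos 0: 'r' == 'r'
  Pos 1: 'e' != 'a' (stop)
LCP = "r" (length 1)


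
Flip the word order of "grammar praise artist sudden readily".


Original: "grammar praise artist sudden readily"
Words (1..n): grammar | praise | artist | sudden | readily
Reversed (n..1): readily | sudden | artist | praise | grammar
Result = "readily sudden artist praise grammar"


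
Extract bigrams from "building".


Word: "building" (length 8)
Number of bigrams = 8 - 2 + 1 = 7
  Position 0: "bu"
  Position 1: "ui"
  Position 2: "il"
  Position 3: "ld"
  Position 4: "di"
  Position 5: "in"
  Position 6: "ng"
Bigrams = "bu", "ui", "il", "ld", "di", "in", "ng"


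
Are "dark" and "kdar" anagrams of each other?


Word 1: "dark" → sorted: adkr
Word 2: "kdar" → sorted: adkr
Same letters? adkr == adkr
Anagram = Yes


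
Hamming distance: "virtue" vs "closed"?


Comparing character by character (same length = 6):
  Pos 0: 'v' vs 'c' !=
  Pos 1: 'i' vs 'l' !=
  Pos 2: 'r' vs 'o' !=
  Pos 3: 't' vs 's' !=
  Pos 4: 'u' vs 'e' !=
  Pos 5: 'e' vs 'd' !=
Hamming distance = 6


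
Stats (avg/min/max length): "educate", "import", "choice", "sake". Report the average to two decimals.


Lengths: "educate"=7, "import"=6, "choice"=6, "sake"=4
Sum = 23, Count = 4
Average = 23/4 = 5.75
= avg=5.75, min=4, max=7


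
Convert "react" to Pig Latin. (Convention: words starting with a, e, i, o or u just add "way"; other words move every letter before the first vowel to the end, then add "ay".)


Word: "react"
Starts with consonant(s) → move to end, add 'ay'
Consonant cluster: "r"
Pig Latin = "eactray"


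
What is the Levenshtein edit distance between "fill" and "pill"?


Word 1: "fill" (length 4)
Word 2: "pill" (length 4)
One optimal edit sequence (insert/delete/substitute each cost 1):
  1. substitute 'f' -> 'p'  (+1)
  2. keep 'i'
  3. keep 'l'
  4. keep 'l'
Total edit operations: 1
Edit distance = 1


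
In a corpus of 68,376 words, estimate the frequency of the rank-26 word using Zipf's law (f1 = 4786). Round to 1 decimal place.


Zipf's law: f(r) = f(1) / r
f(1) = 4786
f(26) = 4786 / 26
= 184.1 occurrences


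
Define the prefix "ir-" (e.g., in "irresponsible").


Prefix: ir-
Example: irresponsible = ir- + responsible
Meaning = not


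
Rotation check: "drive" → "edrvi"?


Word: "drive", Candidate: "edrvi"
Method: check if candidate is substring of word+word
"drivedrive" contains "edrvi"? No
Is rotation = No


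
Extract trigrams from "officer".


Word: "officer" (length 7)
Number of trigrams = 7 - 3 + 1 = 5
  Position 0: "off"
  Position 1: "ffi"
  Position 2: "fic"
  Position 3: "ice"
  Position 4: "cer"
Trigrams = "off", "ffi", "fic", "ice", "cer"


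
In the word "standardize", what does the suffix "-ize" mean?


Suffix: -ize
As in: standardize -> standard + -ize
Meaning = to make
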